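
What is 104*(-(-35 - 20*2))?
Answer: 7800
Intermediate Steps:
104*(-(-35 - 20*2)) = 104*(-(-35 - 40)) = 104*(-1*(-75)) = 104*75 = 7800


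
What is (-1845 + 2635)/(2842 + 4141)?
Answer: 790/6983 ≈ 0.11313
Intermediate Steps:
(-1845 + 2635)/(2842 + 4141) = 790/6983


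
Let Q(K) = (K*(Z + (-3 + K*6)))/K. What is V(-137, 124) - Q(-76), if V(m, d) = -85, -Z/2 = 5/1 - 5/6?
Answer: 1147/3 ≈ 382.33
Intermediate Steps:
Z = -25/3 (Z = -2*(5/1 - 5/6) = -2*(5*1 - 5*⅙) = -2*(5 - ⅚) = -2*25/6 = -25/3 ≈ -8.3333)
Q(K) = -34/3 + 6*K (Q(K) = (K*(-25/3 + (-3 + K*6)))/K = (K*(-25/3 + (-3 + 6*K)))/K = (K*(-34/3 + 6*K))/K = -34/3 + 6*K)
V(-137, 124) - Q(-76) = -85 - (-34/3 + 6*(-76)) = -85 - (-34/3 - 456) = -85 - 1*(-1402/3) = -85 + 1402/3 = 1147/3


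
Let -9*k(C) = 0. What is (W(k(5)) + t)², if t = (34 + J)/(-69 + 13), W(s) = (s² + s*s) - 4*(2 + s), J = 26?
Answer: 16129/196 ≈ 82.291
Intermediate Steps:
k(C) = 0 (k(C) = -⅑*0 = 0)
W(s) = -8 - 4*s + 2*s² (W(s) = (s² + s²) + (-8 - 4*s) = 2*s² + (-8 - 4*s) = -8 - 4*s + 2*s²)
t = -15/14 (t = (34 + 26)/(-69 + 13) = 60/(-56) = 60*(-1/56) = -15/14 ≈ -1.0714)
(W(k(5)) + t)² = ((-8 - 4*0 + 2*0²) - 15/14)² = ((-8 + 0 + 2*0) - 15/14)² = ((-8 + 0 + 0) - 15/14)² = (-8 - 15/14)² = (-127/14)² = 16129/196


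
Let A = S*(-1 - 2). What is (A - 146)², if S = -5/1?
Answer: 17161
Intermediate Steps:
S = -5 (S = -5*1 = -5)
A = 15 (A = -5*(-1 - 2) = -5*(-3) = 15)
(A - 146)² = (15 - 146)² = (-131)² = 17161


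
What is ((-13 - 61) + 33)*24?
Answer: -984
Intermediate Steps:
((-13 - 61) + 33)*24 = (-74 + 33)*24 = -41*24 = -984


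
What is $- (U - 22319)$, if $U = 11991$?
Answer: $10328$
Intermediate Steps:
$- (U - 22319) = - (11991 - 22319) = \left(-1\right) \left(-10328\right) = 10328$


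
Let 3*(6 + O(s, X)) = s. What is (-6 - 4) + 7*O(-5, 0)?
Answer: -191/3 ≈ -63.667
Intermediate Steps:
O(s, X) = -6 + s/3
(-6 - 4) + 7*O(-5, 0) = (-6 - 4) + 7*(-6 + (⅓)*(-5)) = -10 + 7*(-6 - 5/3) = -10 + 7*(-23/3) = -10 - 161/3 = -191/3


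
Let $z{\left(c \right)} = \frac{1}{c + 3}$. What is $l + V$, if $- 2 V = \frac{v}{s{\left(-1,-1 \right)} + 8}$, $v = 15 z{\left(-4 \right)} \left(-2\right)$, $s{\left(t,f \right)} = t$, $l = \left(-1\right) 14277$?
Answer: $- \frac{99954}{7} \approx -14279.0$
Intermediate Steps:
$l = -14277$
$z{\left(c \right)} = \frac{1}{3 + c}$
$v = 30$ ($v = \frac{15}{3 - 4} \left(-2\right) = \frac{15}{-1} \left(-2\right) = 15 \left(-1\right) \left(-2\right) = \left(-15\right) \left(-2\right) = 30$)
$V = - \frac{15}{7}$ ($V = - \frac{\frac{1}{-1 + 8} \cdot 30}{2} = - \frac{\frac{1}{7} \cdot 30}{2} = \left(- \frac{1}{2}\right) \frac{30}{7} = - \frac{15}{7} \approx -2.1429$)
$l + V = -14277 - \frac{15}{7} = - \frac{99954}{7}$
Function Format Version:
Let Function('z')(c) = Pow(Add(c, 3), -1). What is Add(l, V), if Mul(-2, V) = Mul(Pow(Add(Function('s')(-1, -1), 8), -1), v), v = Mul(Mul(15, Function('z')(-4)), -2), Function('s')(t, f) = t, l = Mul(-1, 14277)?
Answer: Rational(-99954, 7) ≈ -14279.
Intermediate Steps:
l = -14277
Function('z')(c) = Pow(Add(3, c), -1)
v = 30 (v = Mul(Mul(15, Pow(Add(3, -4), -1)), -2) = Mul(Mul(15, Pow(-1, -1)), -2) = Mul(Mul(15, -1), -2) = Mul(-15, -2) = 30)
V = Rational(-15, 7) (V = Mul(Rational(-1, 2), Mul(Pow(Add(-1, 8), -1), 30)) = Mul(Rational(-1, 2), Mul(Pow(7, -1), 30)) = Mul(Rational(-1, 2), Mul(Rational(1, 7), 30)) = Mul(Rational(-1, 2), Rational(30, 7)) = Rational(-15, 7) ≈ -2.1429)
Add(l, V) = Add(-14277, Rational(-15, 7)) = Rational(-99954, 7)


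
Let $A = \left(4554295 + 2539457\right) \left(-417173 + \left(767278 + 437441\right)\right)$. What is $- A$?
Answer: $-5586656012592$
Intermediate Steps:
$A = 5586656012592$ ($A = 7093752 \left(-417173 + 1204719\right) = 7093752 \cdot 787546 = 5586656012592$)
$- A = \left(-1\right) 5586656012592 = -5586656012592$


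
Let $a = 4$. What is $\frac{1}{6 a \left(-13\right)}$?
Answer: $- \frac{1}{312} \approx -0.0032051$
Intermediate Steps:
$\frac{1}{6 a \left(-13\right)} = \frac{1}{6 \cdot 4 \left(-13\right)} = \frac{1}{24 \left(-13\right)} = \frac{1}{-312} = - \frac{1}{312}$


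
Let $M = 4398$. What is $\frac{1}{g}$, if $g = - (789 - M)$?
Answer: $\frac{1}{3609} \approx 0.00027709$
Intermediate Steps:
$g = 3609$ ($g = - (789 - 4398) = \left(-1\right) \left(-3609\right) = 3609$)
$\frac{1}{g} = \frac{1}{3609}$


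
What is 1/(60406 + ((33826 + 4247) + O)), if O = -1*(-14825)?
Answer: 1/113304 ≈ 8.8258e-6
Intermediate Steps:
O = 14825
1/(60406 + ((33826 + 4247) + O)) = 1/(60406 + ((33826 + 4247) + 14825)) = 1/(60406 + (38073 + 14825)) = 1/(60406 + 52898) = 1/113304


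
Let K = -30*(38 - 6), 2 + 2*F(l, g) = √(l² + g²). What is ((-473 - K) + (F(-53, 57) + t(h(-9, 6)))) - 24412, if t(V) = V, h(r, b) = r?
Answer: -23935 + √6058/2 ≈ -23896.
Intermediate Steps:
F(l, g) = -1 + √(g² + l²)/2 (F(l, g) = -1 + √(l² + g²)/2 = -1 + √(g² + l²)/2)
K = -960 (K = -30*32 = -960)
((-473 - K) + (F(-53, 57) + t(h(-9, 6)))) - 24412 = ((-473 - 1*(-960)) + ((-1 + √(57² + (-53)²)/2) - 9)) - 24412 = ((-473 + 960) + ((-1 + √(3249 + 2809)/2) - 9)) - 24412 = (487 + ((-1 + √6058/2) - 9)) - 24412 = (487 + (-10 + √6058/2)) - 24412 = (477 + √6058/2) - 24412 = -23935 + √6058/2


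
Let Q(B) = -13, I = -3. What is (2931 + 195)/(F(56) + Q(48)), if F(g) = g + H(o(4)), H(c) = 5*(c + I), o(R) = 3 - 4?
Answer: 3126/23 ≈ 135.91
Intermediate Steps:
o(R) = -1
H(c) = -15 + 5*c (H(c) = 5*(c - 3) = 5*(-3 + c) = -15 + 5*c)
F(g) = -20 + g (F(g) = g + (-15 + 5*(-1)) = g + (-15 - 5) = g - 20 = -20 + g)
(2931 + 195)/(F(56) + Q(48)) = (2931 + 195)/((-20 + 56) - 13) = 3126/(36 - 13) = 3126/23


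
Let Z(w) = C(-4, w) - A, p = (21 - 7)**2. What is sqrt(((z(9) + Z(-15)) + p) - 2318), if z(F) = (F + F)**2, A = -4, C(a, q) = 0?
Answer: I*sqrt(1794) ≈ 42.356*I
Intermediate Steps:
p = 196 (p = 14**2 = 196)
Z(w) = 4 (Z(w) = 0 - 1*(-4) = 0 + 4 = 4)
z(F) = 4*F**2 (z(F) = (2*F)**2 = 4*F**2)
sqrt(((z(9) + Z(-15)) + p) - 2318) = sqrt(((4*9**2 + 4) + 196) - 2318) = sqrt(((4*81 + 4) + 196) - 2318) = sqrt(((324 + 4) + 196) - 2318) = sqrt((328 + 196) - 2318) = sqrt(524 - 2318) = sqrt(-1794) = I*sqrt(1794)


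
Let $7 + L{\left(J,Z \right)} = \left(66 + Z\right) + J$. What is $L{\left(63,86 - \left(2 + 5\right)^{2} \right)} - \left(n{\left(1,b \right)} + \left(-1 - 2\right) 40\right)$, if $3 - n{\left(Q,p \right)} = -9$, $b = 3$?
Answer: $267$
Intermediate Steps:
$n{\left(Q,p \right)} = 12$ ($n{\left(Q,p \right)} = 3 - -9 = 3 + 9 = 12$)
$L{\left(J,Z \right)} = 59 + J + Z$ ($L{\left(J,Z \right)} = -7 + \left(\left(66 + Z\right) + J\right) = -7 + \left(66 + J + Z\right) = 59 + J + Z$)
$L{\left(63,86 - \left(2 + 5\right)^{2} \right)} - \left(n{\left(1,b \right)} + \left(-1 - 2\right) 40\right) = \left(59 + 63 + \left(86 - \left(2 + 5\right)^{2}\right)\right) - \left(12 + \left(-1 - 2\right) 40\right) = \left(59 + 63 + \left(86 - 7^{2}\right)\right) - \left(12 + \left(-1 - 2\right) 40\right) = \left(59 + 63 + \left(86 - 49\right)\right) - \left(12 - 120\right) = \left(59 + 63 + 37\right) - -108 = 159 + 108 = 267$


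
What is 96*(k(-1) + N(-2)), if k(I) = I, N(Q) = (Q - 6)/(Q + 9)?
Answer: -1440/7 ≈ -205.71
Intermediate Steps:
N(Q) = (-6 + Q)/(9 + Q)
96*(k(-1) + N(-2)) = 96*(-1 + (-6 - 2)/(9 - 2)) = 96*(-1 - 8/7) = 96*(-15/7) = -1440/7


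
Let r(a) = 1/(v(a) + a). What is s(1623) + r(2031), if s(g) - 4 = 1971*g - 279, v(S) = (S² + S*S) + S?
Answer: 26401671953473/8253984 ≈ 3.1987e+6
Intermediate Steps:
v(S) = S + 2*S² (v(S) = (S² + S²) + S = 2*S² + S = S + 2*S²)
s(g) = -275 + 1971*g (s(g) = 4 + (1971*g - 279) = 4 + (-279 + 1971*g) = -275 + 1971*g)
r(a) = 1/(a + a*(1 + 2*a)) (r(a) = 1/(a*(1 + 2*a) + a) = 1/(a + a*(1 + 2*a)))
s(1623) + r(2031) = (-275 + 1971*1623) + (½)/(2031*(1 + 2031)) = (-275 + 3198933) + (½)*(1/2031)/2032 = 3198658 + (½)*(1/2031)*(1/2032) = 3198658 + 1/8253984 = 26401671953473/8253984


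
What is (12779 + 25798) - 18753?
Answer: 19824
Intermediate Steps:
(12779 + 25798) - 18753 = 38577 - 18753 = 19824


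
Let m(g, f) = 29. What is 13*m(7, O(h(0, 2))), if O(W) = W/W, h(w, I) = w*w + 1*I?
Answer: 377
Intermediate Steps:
h(w, I) = I + w² (h(w, I) = w² + I = I + w²)
O(W) = 1
13*m(7, O(h(0, 2))) = 13*29 = 377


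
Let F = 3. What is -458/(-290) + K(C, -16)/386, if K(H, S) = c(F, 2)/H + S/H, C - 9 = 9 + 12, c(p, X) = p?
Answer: 529987/335820 ≈ 1.5782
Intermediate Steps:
C = 30 (C = 9 + (9 + 12) = 9 + 21 = 30)
K(H, S) = 3/H + S/H
-458/(-290) + K(C, -16)/386 = -458/(-290) + ((3 - 16)/30)/386 = -458*(-1/290) + ((1/30)*(-13))*(1/386) = 229/145 - 13/30*1/386 = 229/145 - 13/11580 = 529987/335820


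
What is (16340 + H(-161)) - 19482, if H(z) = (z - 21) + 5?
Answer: -3319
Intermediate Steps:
H(z) = -16 + z (H(z) = (-21 + z) + 5 = -16 + z)
(16340 + H(-161)) - 19482 = (16340 + (-16 - 161)) - 19482 = (16340 - 177) - 19482 = 16163 - 19482 = -3319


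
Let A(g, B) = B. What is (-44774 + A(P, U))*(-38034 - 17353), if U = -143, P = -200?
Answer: 2487817879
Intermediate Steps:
(-44774 + A(P, U))*(-38034 - 17353) = (-44774 - 143)*(-38034 - 17353) = -44917*(-55387) = 2487817879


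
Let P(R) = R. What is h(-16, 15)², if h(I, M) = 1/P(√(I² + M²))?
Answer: 1/481 ≈ 0.0020790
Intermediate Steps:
h(I, M) = (I² + M²)^(-½) (h(I, M) = 1/(√(I² + M²)) = (I² + M²)^(-½))
h(-16, 15)² = (((-16)² + 15²)^(-½))² = ((256 + 225)^(-½))² = (481^(-½))² = (√481/481)² = 1/481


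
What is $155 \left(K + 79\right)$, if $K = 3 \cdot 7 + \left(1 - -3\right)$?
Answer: $16120$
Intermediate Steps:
$K = 25$ ($K = 21 + \left(1 + 3\right) = 21 + 4 = 25$)
$155 \left(K + 79\right) = 155 \left(25 + 79\right) = 155 \cdot 104 = 16120$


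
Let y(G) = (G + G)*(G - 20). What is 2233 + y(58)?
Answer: 6641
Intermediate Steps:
y(G) = 2*G*(-20 + G) (y(G) = (2*G)*(-20 + G) = 2*G*(-20 + G))
2233 + y(58) = 2233 + 2*58*(-20 + 58) = 2233 + 2*58*38 = 2233 + 4408 = 6641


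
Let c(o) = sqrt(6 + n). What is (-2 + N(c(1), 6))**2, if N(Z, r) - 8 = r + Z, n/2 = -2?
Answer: (12 + sqrt(2))**2 ≈ 179.94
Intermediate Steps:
n = -4 (n = 2*(-2) = -4)
c(o) = sqrt(2) (c(o) = sqrt(6 - 4) = sqrt(2))
N(Z, r) = 8 + Z + r (N(Z, r) = 8 + (r + Z) = 8 + (Z + r) = 8 + Z + r)
(-2 + N(c(1), 6))**2 = (-2 + (8 + sqrt(2) + 6))**2 = (-2 + (14 + sqrt(2)))**2 = (12 + sqrt(2))**2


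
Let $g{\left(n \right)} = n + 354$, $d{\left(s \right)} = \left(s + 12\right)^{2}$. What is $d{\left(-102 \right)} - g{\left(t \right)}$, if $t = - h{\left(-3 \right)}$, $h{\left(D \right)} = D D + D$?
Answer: $7752$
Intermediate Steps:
$h{\left(D \right)} = D + D^{2}$ ($h{\left(D \right)} = D^{2} + D = D + D^{2}$)
$d{\left(s \right)} = \left(12 + s\right)^{2}$
$t = -6$ ($t = - \left(-3\right) \left(1 - 3\right) = - \left(-3\right) \left(-2\right) = \left(-1\right) 6 = -6$)
$g{\left(n \right)} = 354 + n$
$d{\left(-102 \right)} - g{\left(t \right)} = \left(12 - 102\right)^{2} - \left(354 - 6\right) = \left(-90\right)^{2} - 348 = 8100 - 348 = 7752$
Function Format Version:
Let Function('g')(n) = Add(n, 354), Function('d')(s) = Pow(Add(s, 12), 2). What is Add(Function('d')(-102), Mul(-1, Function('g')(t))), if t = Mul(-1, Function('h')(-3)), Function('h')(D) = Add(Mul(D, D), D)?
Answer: 7752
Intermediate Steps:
Function('h')(D) = Add(D, Pow(D, 2)) (Function('h')(D) = Add(Pow(D, 2), D) = Add(D, Pow(D, 2)))
Function('d')(s) = Pow(Add(12, s), 2)
t = -6 (t = Mul(-1, Mul(-3, Add(1, -3))) = Mul(-1, Mul(-3, -2)) = Mul(-1, 6) = -6)
Function('g')(n) = Add(354, n)
Add(Function('d')(-102), Mul(-1, Function('g')(t))) = Add(Pow(Add(12, -102), 2), Mul(-1, Add(354, -6))) = Add(Pow(-90, 2), Mul(-1, 348)) = Add(8100, -348) = 7752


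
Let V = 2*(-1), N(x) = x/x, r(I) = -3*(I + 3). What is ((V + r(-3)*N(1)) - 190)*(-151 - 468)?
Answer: 118848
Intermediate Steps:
r(I) = -9 - 3*I (r(I) = -3*(3 + I) = -9 - 3*I)
N(x) = 1
V = -2
((V + r(-3)*N(1)) - 190)*(-151 - 468) = ((-2 + (-9 - 3*(-3))*1) - 190)*(-151 - 468) = ((-2 + (-9 + 9)*1) - 190)*(-619) = ((-2 + 0*1) - 190)*(-619) = ((-2 + 0) - 190)*(-619) = (-2 - 190)*(-619) = -192*(-619) = 118848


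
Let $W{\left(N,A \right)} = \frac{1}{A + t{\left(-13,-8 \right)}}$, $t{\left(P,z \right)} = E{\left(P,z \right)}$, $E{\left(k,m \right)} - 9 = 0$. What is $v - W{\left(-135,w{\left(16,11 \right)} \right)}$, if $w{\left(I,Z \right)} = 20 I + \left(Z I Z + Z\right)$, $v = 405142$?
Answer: $\frac{922103191}{2276} \approx 4.0514 \cdot 10^{5}$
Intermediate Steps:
$E{\left(k,m \right)} = 9$ ($E{\left(k,m \right)} = 9 + 0 = 9$)
$t{\left(P,z \right)} = 9$
$w{\left(I,Z \right)} = Z + 20 I + I Z^{2}$ ($w{\left(I,Z \right)} = 20 I + \left(I Z Z + Z\right) = 20 I + \left(I Z^{2} + Z\right) = 20 I + \left(Z + I Z^{2}\right) = Z + 20 I + I Z^{2}$)
$W{\left(N,A \right)} = \frac{1}{9 + A}$ ($W{\left(N,A \right)} = \frac{1}{A + 9} = \frac{1}{9 + A}$)
$v - W{\left(-135,w{\left(16,11 \right)} \right)} = 405142 - \frac{1}{9 + \left(11 + 20 \cdot 16 + 16 \cdot 11^{2}\right)} = 405142 - \frac{1}{9 + \left(11 + 320 + 16 \cdot 121\right)} = 405142 - \frac{1}{9 + \left(11 + 320 + 1936\right)} = 405142 - \frac{1}{9 + 2267} = 405142 - \frac{1}{2276} = \frac{922103191}{2276}$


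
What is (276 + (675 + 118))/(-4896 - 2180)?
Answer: -1069/7076 ≈ -0.15107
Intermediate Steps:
(276 + (675 + 118))/(-4896 - 2180) = (276 + 793)/(-7076) = 1069*(-1/7076) = -1069/7076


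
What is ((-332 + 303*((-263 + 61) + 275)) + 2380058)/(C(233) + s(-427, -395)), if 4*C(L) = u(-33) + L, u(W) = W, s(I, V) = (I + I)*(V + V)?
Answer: 480369/134942 ≈ 3.5598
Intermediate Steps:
s(I, V) = 4*I*V (s(I, V) = (2*I)*(2*V) = 4*I*V)
C(L) = -33/4 + L/4 (C(L) = (-33 + L)/4 = -33/4 + L/4)
((-332 + 303*((-263 + 61) + 275)) + 2380058)/(C(233) + s(-427, -395)) = ((-332 + 303*((-263 + 61) + 275)) + 2380058)/((-33/4 + (1/4)*233) + 4*(-427)*(-395)) = ((-332 + 303*(-202 + 275)) + 2380058)/((-33/4 + 233/4) + 674660) = ((-332 + 303*73) + 2380058)/(50 + 674660) = ((-332 + 22119) + 2380058)/674710 = (21787 + 2380058)*(1/674710) = 2401845*(1/674710) = 480369/134942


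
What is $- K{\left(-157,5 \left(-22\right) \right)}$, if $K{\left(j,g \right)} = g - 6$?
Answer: $116$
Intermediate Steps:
$K{\left(j,g \right)} = -6 + g$
$- K{\left(-157,5 \left(-22\right) \right)} = - (-6 + 5 \left(-22\right)) = - (-6 - 110) = \left(-1\right) \left(-116\right) = 116$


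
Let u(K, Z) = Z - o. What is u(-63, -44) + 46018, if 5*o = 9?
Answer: 229861/5 ≈ 45972.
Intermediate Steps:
o = 9/5 (o = (⅕)*9 = 9/5 ≈ 1.8000)
u(K, Z) = -9/5 + Z (u(K, Z) = Z - 1*9/5 = Z - 9/5 = -9/5 + Z)
u(-63, -44) + 46018 = (-9/5 - 44) + 46018 = -229/5 + 46018 = 229861/5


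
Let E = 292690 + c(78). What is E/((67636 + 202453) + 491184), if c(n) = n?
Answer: 292768/761273 ≈ 0.38458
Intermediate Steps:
E = 292768 (E = 292690 + 78 = 292768)
E/((67636 + 202453) + 491184) = 292768/((67636 + 202453) + 491184) = 292768/(270089 + 491184) = 292768/761273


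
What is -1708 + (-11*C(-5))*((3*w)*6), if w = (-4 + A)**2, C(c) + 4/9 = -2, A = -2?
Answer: 15716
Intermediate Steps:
C(c) = -22/9 (C(c) = -4/9 - 2 = -22/9)
w = 36 (w = (-4 - 2)**2 = (-6)**2 = 36)
-1708 + (-11*C(-5))*((3*w)*6) = -1708 + (-11*(-22/9))*((3*36)*6) = -1708 + 242*(108*6)/9 = -1708 + (242/9)*648 = -1708 + 17424 = 15716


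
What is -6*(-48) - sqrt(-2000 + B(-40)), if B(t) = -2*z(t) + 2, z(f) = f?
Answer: 288 - I*sqrt(1918) ≈ 288.0 - 43.795*I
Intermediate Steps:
B(t) = 2 - 2*t (B(t) = -2*t + 2 = 2 - 2*t)
-6*(-48) - sqrt(-2000 + B(-40)) = -6*(-48) - sqrt(-2000 + (2 - 2*(-40))) = 288 - sqrt(-2000 + (2 + 80)) = 288 - sqrt(-2000 + 82) = 288 - sqrt(-1918) = 288 - I*sqrt(1918)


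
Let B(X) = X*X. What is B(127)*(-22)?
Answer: -354838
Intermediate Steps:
B(X) = X²
B(127)*(-22) = 127²*(-22) = 16129*(-22) = -354838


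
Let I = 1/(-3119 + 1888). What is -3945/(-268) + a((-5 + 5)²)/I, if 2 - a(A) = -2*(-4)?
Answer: 1983393/268 ≈ 7400.7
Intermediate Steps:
a(A) = -6 (a(A) = 2 - (-2)*(-4) = 2 - 1*8 = 2 - 8 = -6)
I = -1/1231 (I = 1/(-1231) = -1/1231 ≈ -0.00081235)
-3945/(-268) + a((-5 + 5)²)/I = -3945/(-268) - 6/(-1/1231) = -3945*(-1/268) - 6*(-1231) = 3945/268 + 7386 = 1983393/268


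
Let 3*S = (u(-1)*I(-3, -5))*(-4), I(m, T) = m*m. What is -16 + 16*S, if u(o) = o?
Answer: 176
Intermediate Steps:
I(m, T) = m**2
S = 12 (S = (-1*(-3)**2*(-4))/3 = (-1*9*(-4))/3 = (-9*(-4))/3 = (1/3)*36 = 12)
-16 + 16*S = -16 + 16*12 = -16 + 192 = 176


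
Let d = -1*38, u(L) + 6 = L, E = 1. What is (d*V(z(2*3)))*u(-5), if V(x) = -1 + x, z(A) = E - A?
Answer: -2508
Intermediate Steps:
u(L) = -6 + L
z(A) = 1 - A
d = -38
(d*V(z(2*3)))*u(-5) = (-38*(-1 + (1 - 2*3)))*(-6 - 5) = -38*(-1 + (1 - 1*6))*(-11) = -38*(-1 + (1 - 6))*(-11) = -38*(-1 - 5)*(-11) = -38*(-6)*(-11) = 228*(-11) = -2508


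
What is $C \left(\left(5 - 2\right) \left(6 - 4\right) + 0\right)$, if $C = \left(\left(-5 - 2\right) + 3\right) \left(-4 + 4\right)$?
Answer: $0$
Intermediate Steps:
$C = 0$ ($C = \left(\left(-5 - 2\right) + 3\right) 0 = \left(-7 + 3\right) 0 = \left(-4\right) 0 = 0$)
$C \left(\left(5 - 2\right) \left(6 - 4\right) + 0\right) = 0 \left(\left(5 - 2\right) \left(6 - 4\right) + 0\right) = 0 \left(3 \cdot 2 + 0\right) = 0 \left(6 + 0\right) = 0 \cdot 6 = 0$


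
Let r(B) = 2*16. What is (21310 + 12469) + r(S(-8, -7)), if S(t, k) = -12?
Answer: 33811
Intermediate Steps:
r(B) = 32
(21310 + 12469) + r(S(-8, -7)) = (21310 + 12469) + 32 = 33779 + 32 = 33811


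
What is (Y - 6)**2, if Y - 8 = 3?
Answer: 25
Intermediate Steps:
Y = 11 (Y = 8 + 3 = 11)
(Y - 6)**2 = (11 - 6)**2 = 5**2 = 25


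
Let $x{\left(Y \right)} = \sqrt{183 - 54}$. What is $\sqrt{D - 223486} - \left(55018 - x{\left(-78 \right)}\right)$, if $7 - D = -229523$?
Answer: $-55018 + \sqrt{129} + 2 \sqrt{1511} \approx -54929.0$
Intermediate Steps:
$D = 229530$ ($D = 7 - -229523 = 7 + 229523 = 229530$)
$x{\left(Y \right)} = \sqrt{129}$
$\sqrt{D - 223486} - \left(55018 - x{\left(-78 \right)}\right) = \sqrt{229530 - 223486} - \left(55018 - \sqrt{129}\right) = \sqrt{6044} - \left(55018 - \sqrt{129}\right) = 2 \sqrt{1511} - \left(55018 - \sqrt{129}\right) = -55018 + \sqrt{129} + 2 \sqrt{1511}$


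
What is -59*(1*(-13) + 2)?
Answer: 649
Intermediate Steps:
-59*(1*(-13) + 2) = -59*(-13 + 2) = -59*(-11) = 649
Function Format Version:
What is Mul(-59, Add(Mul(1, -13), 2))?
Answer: 649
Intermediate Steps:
Mul(-59, Add(Mul(1, -13), 2)) = Mul(-59, Add(-13, 2)) = Mul(-59, -11) = 649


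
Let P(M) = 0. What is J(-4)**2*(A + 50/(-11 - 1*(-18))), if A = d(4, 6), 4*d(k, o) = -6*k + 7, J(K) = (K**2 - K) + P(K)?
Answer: 8100/7 ≈ 1157.1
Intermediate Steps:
J(K) = K**2 - K (J(K) = (K**2 - K) + 0 = K**2 - K)
d(k, o) = 7/4 - 3*k/2 (d(k, o) = (-6*k + 7)/4 = (7 - 6*k)/4 = 7/4 - 3*k/2)
A = -17/4 (A = 7/4 - 3/2*4 = 7/4 - 6 = -17/4 ≈ -4.2500)
J(-4)**2*(A + 50/(-11 - 1*(-18))) = (-4*(-1 - 4))**2*(-17/4 + 50/(-11 - 1*(-18))) = (-4*(-5))**2*(-17/4 + 50/(-11 + 18)) = 20**2*(-17/4 + 50/7) = 400*(-17/4 + 50*(1/7)) = 400*(-17/4 + 50/7) = 400*(81/28) = 8100/7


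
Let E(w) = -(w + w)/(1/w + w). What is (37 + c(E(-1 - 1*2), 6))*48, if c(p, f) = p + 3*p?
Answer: 7152/5 ≈ 1430.4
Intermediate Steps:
E(w) = -2*w/(w + 1/w)
c(p, f) = 4*p
(37 + c(E(-1 - 1*2), 6))*48 = (37 + 4*(-2*(-1 - 1*2)²/(1 + (-1 - 1*2)²)))*48 = (37 + 4*(-2*(-1 - 2)²/(1 + (-1 - 2)²)))*48 = (37 + 4*(-2*(-3)²/(1 + (-3)²)))*48 = (37 + 4*(-2*9/(1 + 9)))*48 = (37 + 4*(-2*9/10))*48 = (37 + 4*(-2*9*⅒))*48 = (37 + 4*(-9/5))*48 = (37 - 36/5)*48 = (149/5)*48 = 7152/5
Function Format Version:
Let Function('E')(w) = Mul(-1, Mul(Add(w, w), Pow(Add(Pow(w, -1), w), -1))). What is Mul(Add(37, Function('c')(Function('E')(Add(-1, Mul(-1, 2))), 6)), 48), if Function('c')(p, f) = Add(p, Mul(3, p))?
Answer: Rational(7152, 5) ≈ 1430.4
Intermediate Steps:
Function('E')(w) = Mul(-2, w, Pow(Add(w, Pow(w, -1)), -1)) (Function('E')(w) = Mul(-1, Mul(Mul(2, w), Pow(Add(w, Pow(w, -1)), -1))) = Mul(-1, Mul(2, w, Pow(Add(w, Pow(w, -1)), -1))) = Mul(-2, w, Pow(Add(w, Pow(w, -1)), -1)))
Function('c')(p, f) = Mul(4, p)
Mul(Add(37, Function('c')(Function('E')(Add(-1, Mul(-1, 2))), 6)), 48) = Mul(Add(37, Mul(4, Mul(-2, Pow(Add(-1, Mul(-1, 2)), 2), Pow(Add(1, Pow(Add(-1, Mul(-1, 2)), 2)), -1)))), 48) = Mul(Add(37, Mul(4, Mul(-2, Pow(Add(-1, -2), 2), Pow(Add(1, Pow(Add(-1, -2), 2)), -1)))), 48) = Mul(Add(37, Mul(4, Mul(-2, Pow(-3, 2), Pow(Add(1, Pow(-3, 2)), -1)))), 48) = Mul(Add(37, Mul(4, Mul(-2, 9, Pow(Add(1, 9), -1)))), 48) = Mul(Add(37, Mul(4, Mul(-2, 9, Pow(10, -1)))), 48) = Mul(Add(37, Mul(4, Mul(-2, 9, Rational(1, 10)))), 48) = Mul(Add(37, Mul(4, Rational(-9, 5))), 48) = Mul(Add(37, Rational(-36, 5)), 48) = Mul(Rational(149, 5), 48) = Rational(7152, 5)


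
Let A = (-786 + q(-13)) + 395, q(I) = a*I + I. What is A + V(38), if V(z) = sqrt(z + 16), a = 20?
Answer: -664 + 3*sqrt(6) ≈ -656.65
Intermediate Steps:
q(I) = 21*I (q(I) = 20*I + I = 21*I)
V(z) = sqrt(16 + z)
A = -664 (A = (-786 + 21*(-13)) + 395 = (-786 - 273) + 395 = -1059 + 395 = -664)
A + V(38) = -664 + sqrt(16 + 38) = -664 + sqrt(54) = -664 + 3*sqrt(6)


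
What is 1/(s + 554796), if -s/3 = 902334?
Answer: -1/2152206 ≈ -4.6464e-7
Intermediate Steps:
s = -2707002 (s = -3*902334 = -2707002)
1/(s + 554796) = 1/(-2707002 + 554796) = 1/(-2152206) = -1/2152206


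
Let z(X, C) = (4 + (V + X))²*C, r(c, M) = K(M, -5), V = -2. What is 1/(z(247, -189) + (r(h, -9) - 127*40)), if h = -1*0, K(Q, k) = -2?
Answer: -1/11723271 ≈ -8.5300e-8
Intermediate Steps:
h = 0
r(c, M) = -2
z(X, C) = C*(2 + X)² (z(X, C) = (4 + (-2 + X))²*C = (2 + X)²*C = C*(2 + X)²)
1/(z(247, -189) + (r(h, -9) - 127*40)) = 1/(-189*(2 + 247)² + (-2 - 127*40)) = 1/(-189*249² + (-2 - 5080)) = 1/(-189*62001 - 5082) = 1/(-11718189 - 5082) = 1/(-11723271) = -1/11723271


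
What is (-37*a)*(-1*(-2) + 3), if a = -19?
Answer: 3515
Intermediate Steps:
(-37*a)*(-1*(-2) + 3) = (-37*(-19))*(-1*(-2) + 3) = 703*(2 + 3) = 703*5 = 3515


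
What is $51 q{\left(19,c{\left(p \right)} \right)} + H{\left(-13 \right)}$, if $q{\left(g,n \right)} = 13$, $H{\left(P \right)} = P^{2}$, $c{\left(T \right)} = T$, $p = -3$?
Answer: $832$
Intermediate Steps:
$51 q{\left(19,c{\left(p \right)} \right)} + H{\left(-13 \right)} = 51 \cdot 13 + \left(-13\right)^{2} = 663 + 169 = 832$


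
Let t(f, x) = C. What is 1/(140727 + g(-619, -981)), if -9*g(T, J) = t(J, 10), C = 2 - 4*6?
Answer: 9/1266565 ≈ 7.1058e-6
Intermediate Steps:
C = -22 (C = 2 - 24 = -22)
t(f, x) = -22
g(T, J) = 22/9 (g(T, J) = -1/9*(-22) = 22/9)
1/(140727 + g(-619, -981)) = 1/(140727 + 22/9) = 1/(1266565/9) = 9/1266565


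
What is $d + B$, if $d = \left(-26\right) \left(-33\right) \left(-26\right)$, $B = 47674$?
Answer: $25366$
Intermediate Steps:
$d = -22308$ ($d = 858 \left(-26\right) = -22308$)
$d + B = -22308 + 47674 = 25366$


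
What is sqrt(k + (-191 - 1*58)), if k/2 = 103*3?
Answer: 3*sqrt(41) ≈ 19.209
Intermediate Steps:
k = 618 (k = 2*(103*3) = 2*309 = 618)
sqrt(k + (-191 - 1*58)) = sqrt(618 + (-191 - 1*58)) = sqrt(618 + (-191 - 58)) = sqrt(618 - 249) = sqrt(369) = 3*sqrt(41)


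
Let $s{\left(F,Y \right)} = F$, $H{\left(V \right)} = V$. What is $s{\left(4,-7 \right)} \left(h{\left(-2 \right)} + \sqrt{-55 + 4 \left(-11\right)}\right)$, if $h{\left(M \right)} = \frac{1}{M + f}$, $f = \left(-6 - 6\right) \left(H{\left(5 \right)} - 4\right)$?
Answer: $- \frac{2}{7} + 12 i \sqrt{11} \approx -0.28571 + 39.799 i$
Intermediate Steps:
$f = -12$ ($f = \left(-6 - 6\right) \left(5 - 4\right) = \left(-12\right) 1 = -12$)
$h{\left(M \right)} = \frac{1}{-12 + M}$ ($h{\left(M \right)} = \frac{1}{M - 12} = \frac{1}{-12 + M}$)
$s{\left(4,-7 \right)} \left(h{\left(-2 \right)} + \sqrt{-55 + 4 \left(-11\right)}\right) = 4 \left(\frac{1}{-12 - 2} + \sqrt{-55 + 4 \left(-11\right)}\right) = 4 \left(\frac{1}{-14} + \sqrt{-55 - 44}\right) = 4 \left(- \frac{1}{14} + \sqrt{-99}\right) = 4 \left(- \frac{1}{14} + 3 i \sqrt{11}\right) = - \frac{2}{7} + 12 i \sqrt{11}$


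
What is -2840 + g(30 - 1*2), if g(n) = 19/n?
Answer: -79501/28 ≈ -2839.3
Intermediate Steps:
-2840 + g(30 - 1*2) = -2840 + 19/(30 - 1*2) = -2840 + 19/(30 - 2) = -2840 + 19/28 = -79501/28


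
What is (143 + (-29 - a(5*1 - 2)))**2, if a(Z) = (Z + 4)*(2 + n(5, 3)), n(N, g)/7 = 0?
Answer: 10000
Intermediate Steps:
n(N, g) = 0 (n(N, g) = 7*0 = 0)
a(Z) = 8 + 2*Z (a(Z) = (Z + 4)*(2 + 0) = (4 + Z)*2 = 8 + 2*Z)
(143 + (-29 - a(5*1 - 2)))**2 = (143 + (-29 - (8 + 2*(5*1 - 2))))**2 = (143 + (-29 - (8 + 2*(5 - 2))))**2 = (143 + (-29 - (8 + 2*3)))**2 = (143 + (-29 - (8 + 6)))**2 = (143 + (-29 - 1*14))**2 = (143 + (-29 - 14))**2 = (143 - 43)**2 = 100**2 = 10000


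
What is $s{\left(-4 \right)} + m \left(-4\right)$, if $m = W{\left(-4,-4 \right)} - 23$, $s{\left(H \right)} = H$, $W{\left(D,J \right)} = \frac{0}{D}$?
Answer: $88$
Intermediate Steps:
$W{\left(D,J \right)} = 0$
$m = -23$ ($m = 0 - 23 = -23$)
$s{\left(-4 \right)} + m \left(-4\right) = -4 - -92 = -4 + 92 = 88$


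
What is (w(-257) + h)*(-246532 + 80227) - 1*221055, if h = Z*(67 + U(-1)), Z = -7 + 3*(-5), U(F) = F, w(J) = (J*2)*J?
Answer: -21727304085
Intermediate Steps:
w(J) = 2*J**2 (w(J) = (2*J)*J = 2*J**2)
Z = -22 (Z = -7 - 15 = -22)
h = -1452 (h = -22*(67 - 1) = -22*66 = -1452)
(w(-257) + h)*(-246532 + 80227) - 1*221055 = (2*(-257)**2 - 1452)*(-246532 + 80227) - 1*221055 = (2*66049 - 1452)*(-166305) - 221055 = (132098 - 1452)*(-166305) - 221055 = 130646*(-166305) - 221055 = -21727083030 - 221055 = -21727304085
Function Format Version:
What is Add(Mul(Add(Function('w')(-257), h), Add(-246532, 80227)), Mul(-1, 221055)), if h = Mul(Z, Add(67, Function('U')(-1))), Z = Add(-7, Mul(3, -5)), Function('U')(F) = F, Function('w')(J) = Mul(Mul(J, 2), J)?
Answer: -21727304085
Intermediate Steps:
Function('w')(J) = Mul(2, Pow(J, 2)) (Function('w')(J) = Mul(Mul(2, J), J) = Mul(2, Pow(J, 2)))
Z = -22 (Z = Add(-7, -15) = -22)
h = -1452 (h = Mul(-22, Add(67, -1)) = Mul(-22, 66) = -1452)
Add(Mul(Add(Function('w')(-257), h), Add(-246532, 80227)), Mul(-1, 221055)) = Add(Mul(Add(Mul(2, Pow(-257, 2)), -1452), Add(-246532, 80227)), Mul(-1, 221055)) = Add(Mul(Add(Mul(2, 66049), -1452), -166305), -221055) = Add(Mul(Add(132098, -1452), -166305), -221055) = Add(Mul(130646, -166305), -221055) = Add(-21727083030, -221055) = -21727304085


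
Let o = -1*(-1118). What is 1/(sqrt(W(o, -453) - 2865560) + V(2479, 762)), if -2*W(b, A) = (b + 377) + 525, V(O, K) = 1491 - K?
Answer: 729/3398011 - I*sqrt(2866570)/3398011 ≈ 0.00021454 - 0.00049826*I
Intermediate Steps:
o = 1118
W(b, A) = -451 - b/2 (W(b, A) = -((b + 377) + 525)/2 = -((377 + b) + 525)/2 = -(902 + b)/2 = -451 - b/2)
1/(sqrt(W(o, -453) - 2865560) + V(2479, 762)) = 1/(sqrt((-451 - 1/2*1118) - 2865560) + (1491 - 1*762)) = 1/(sqrt((-451 - 559) - 2865560) + (1491 - 762)) = 1/(sqrt(-1010 - 2865560) + 729) = 1/(sqrt(-2866570) + 729) = 1/(I*sqrt(2866570) + 729) = 1/(729 + I*sqrt(2866570))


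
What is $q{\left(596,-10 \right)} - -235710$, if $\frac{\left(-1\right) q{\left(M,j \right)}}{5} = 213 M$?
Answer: $-399030$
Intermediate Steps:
$q{\left(M,j \right)} = - 1065 M$ ($q{\left(M,j \right)} = - 5 \cdot 213 M = - 1065 M$)
$q{\left(596,-10 \right)} - -235710 = \left(-1065\right) 596 - -235710 = -634740 + 235710 = -399030$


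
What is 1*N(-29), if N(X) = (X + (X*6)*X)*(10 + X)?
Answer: -95323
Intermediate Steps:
N(X) = (10 + X)*(X + 6*X**2) (N(X) = (X + (6*X)*X)*(10 + X) = (X + 6*X**2)*(10 + X) = (10 + X)*(X + 6*X**2))
1*N(-29) = 1*(-29*(10 + 6*(-29)**2 + 61*(-29))) = 1*(-29*(10 + 6*841 - 1769)) = 1*(-29*(10 + 5046 - 1769)) = 1*(-29*3287) = 1*(-95323) = -95323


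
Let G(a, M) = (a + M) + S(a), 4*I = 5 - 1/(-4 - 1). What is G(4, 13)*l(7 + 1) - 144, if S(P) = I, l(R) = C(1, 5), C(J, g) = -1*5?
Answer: -471/2 ≈ -235.50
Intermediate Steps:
I = 13/10 (I = (5 - 1/(-4 - 1))/4 = (5 - 1/(-5))/4 = (5 - 1*(-1/5))/4 = (5 + 1/5)/4 = (1/4)*(26/5) = 13/10 ≈ 1.3000)
C(J, g) = -5
l(R) = -5
S(P) = 13/10
G(a, M) = 13/10 + M + a (G(a, M) = (a + M) + 13/10 = (M + a) + 13/10 = 13/10 + M + a)
G(4, 13)*l(7 + 1) - 144 = (13/10 + 13 + 4)*(-5) - 144 = (183/10)*(-5) - 144 = -183/2 - 144 = -471/2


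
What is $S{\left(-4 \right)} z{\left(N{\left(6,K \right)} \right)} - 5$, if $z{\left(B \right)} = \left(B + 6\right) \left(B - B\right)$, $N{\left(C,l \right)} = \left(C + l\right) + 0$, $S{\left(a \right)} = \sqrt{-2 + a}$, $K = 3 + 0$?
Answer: $-5$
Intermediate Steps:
$K = 3$
$N{\left(C,l \right)} = C + l$
$z{\left(B \right)} = 0$ ($z{\left(B \right)} = \left(6 + B\right) 0 = 0$)
$S{\left(-4 \right)} z{\left(N{\left(6,K \right)} \right)} - 5 = \sqrt{-2 - 4} \cdot 0 - 5 = \sqrt{-6} \cdot 0 - 5 = i \sqrt{6} \cdot 0 - 5 = 0 - 5 = -5$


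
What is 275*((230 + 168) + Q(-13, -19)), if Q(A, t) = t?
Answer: 104225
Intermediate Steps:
275*((230 + 168) + Q(-13, -19)) = 275*((230 + 168) - 19) = 275*(398 - 19) = 275*379 = 104225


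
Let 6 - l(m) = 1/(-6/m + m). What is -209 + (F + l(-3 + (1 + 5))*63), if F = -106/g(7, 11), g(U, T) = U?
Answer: 636/7 ≈ 90.857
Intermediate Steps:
F = -106/7 ≈ -15.143
l(m) = 6 - 1/(m - 6/m) (l(m) = 6 - 1/(-6/m + m) = 6 - 1/(m - 6/m))
-209 + (F + l(-3 + (1 + 5))*63) = -209 + (-106/7 + ((-36 - (-3 + (1 + 5)) + 6*(-3 + (1 + 5))**2)/(-6 + (-3 + (1 + 5))**2))*63) = -209 + (-106/7 + ((-36 - (-3 + 6) + 6*(-3 + 6)**2)/(-6 + (-3 + 6)**2))*63) = -209 + (-106/7 + ((-36 - 1*3 + 6*3**2)/(-6 + 3**2))*63) = -209 + (-106/7 + ((-36 - 3 + 6*9)/(-6 + 9))*63) = -209 + (-106/7 + ((-36 - 3 + 54)/3)*63) = -209 + (-106/7 + ((1/3)*15)*63) = -209 + (-106/7 + 5*63) = -209 + (-106/7 + 315) = -209 + 2099/7 = 636/7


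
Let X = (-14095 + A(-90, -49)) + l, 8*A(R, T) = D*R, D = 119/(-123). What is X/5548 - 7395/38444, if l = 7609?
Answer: -11888229369/8744779792 ≈ -1.3595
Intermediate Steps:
D = -119/123 (D = 119*(-1/123) = -119/123 ≈ -0.96748)
A(R, T) = -119*R/984 (A(R, T) = (-119*R/123)/8 = -119*R/984)
X = -1061919/164 (X = (-14095 - 119/984*(-90)) + 7609 = (-14095 + 1785/164) + 7609 = -2309795/164 + 7609 = -1061919/164 ≈ -6475.1)
X/5548 - 7395/38444 = -1061919/164/5548 - 7395/38444 = -1061919/164*1/5548 - 7395*1/38444 = -1061919/909872 - 7395/38444 = -11888229369/8744779792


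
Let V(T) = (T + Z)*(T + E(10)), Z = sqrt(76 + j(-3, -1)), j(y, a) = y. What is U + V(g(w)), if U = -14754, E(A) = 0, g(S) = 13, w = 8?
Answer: -14585 + 13*sqrt(73) ≈ -14474.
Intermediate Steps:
Z = sqrt(73) (Z = sqrt(76 - 3) = sqrt(73) ≈ 8.5440)
V(T) = T*(T + sqrt(73)) (V(T) = (T + sqrt(73))*(T + 0) = (T + sqrt(73))*T = T*(T + sqrt(73)))
U + V(g(w)) = -14754 + 13*(13 + sqrt(73)) = -14754 + (169 + 13*sqrt(73)) = -14585 + 13*sqrt(73)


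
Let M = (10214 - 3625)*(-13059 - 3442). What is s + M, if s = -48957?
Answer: -108774046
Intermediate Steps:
M = -108725089 (M = 6589*(-16501) = -108725089)
s + M = -48957 - 108725089 = -108774046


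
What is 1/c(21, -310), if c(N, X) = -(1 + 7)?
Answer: -⅛ ≈ -0.12500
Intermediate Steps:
c(N, X) = -8 (c(N, X) = -1*8 = -8)
1/c(21, -310) = 1/(-8) = -⅛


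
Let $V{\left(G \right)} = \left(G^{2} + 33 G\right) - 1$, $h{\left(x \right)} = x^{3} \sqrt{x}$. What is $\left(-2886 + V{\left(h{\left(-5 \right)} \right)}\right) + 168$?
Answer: $-80844 - 4125 i \sqrt{5} \approx -80844.0 - 9223.8 i$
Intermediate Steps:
$h{\left(x \right)} = x^{\frac{7}{2}}$
$V{\left(G \right)} = -1 + G^{2} + 33 G$
$\left(-2886 + V{\left(h{\left(-5 \right)} \right)}\right) + 168 = \left(-2886 + \left(-1 + \left(\left(-5\right)^{\frac{7}{2}}\right)^{2} + 33 \left(-5\right)^{\frac{7}{2}}\right)\right) + 168 = \left(-2886 + \left(-1 + \left(- 125 i \sqrt{5}\right)^{2} + 33 \left(- 125 i \sqrt{5}\right)\right)\right) + 168 = \left(-2886 - \left(78126 + 4125 i \sqrt{5}\right)\right) + 168 = \left(-81012 - 4125 i \sqrt{5}\right) + 168 = -80844 - 4125 i \sqrt{5}$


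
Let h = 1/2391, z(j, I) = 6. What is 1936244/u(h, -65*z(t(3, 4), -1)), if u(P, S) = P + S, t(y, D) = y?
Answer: -4629559404/932489 ≈ -4964.7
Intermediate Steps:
h = 1/2391 ≈ 0.00041824
1936244/u(h, -65*z(t(3, 4), -1)) = 1936244/(1/2391 - 65*6) = 1936244/(1/2391 - 390) = 1936244/(-932489/2391) = 1936244*(-2391/932489) = -4629559404/932489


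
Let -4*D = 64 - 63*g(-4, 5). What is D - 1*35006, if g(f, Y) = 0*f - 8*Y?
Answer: -35652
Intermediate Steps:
g(f, Y) = -8*Y (g(f, Y) = 0 - 8*Y = -8*Y)
D = -646 (D = -(64 - (-504)*5)/4 = -(64 - 63*(-40))/4 = -(64 + 2520)/4 = -¼*2584 = -646)
D - 1*35006 = -646 - 1*35006 = -646 - 35006 = -35652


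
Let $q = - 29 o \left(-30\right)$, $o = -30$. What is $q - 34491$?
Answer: $-60591$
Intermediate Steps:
$q = -26100$ ($q = \left(-29\right) \left(-30\right) \left(-30\right) = 870 \left(-30\right) = -26100$)
$q - 34491 = -26100 - 34491 = -60591$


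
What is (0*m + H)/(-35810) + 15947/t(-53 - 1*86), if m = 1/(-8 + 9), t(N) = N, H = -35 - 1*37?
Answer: -285526031/2488795 ≈ -114.72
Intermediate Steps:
H = -72 (H = -35 - 37 = -72)
m = 1 (m = 1/1 = 1)
(0*m + H)/(-35810) + 15947/t(-53 - 1*86) = (0*1 - 72)/(-35810) + 15947/(-53 - 1*86) = (0 - 72)*(-1/35810) + 15947/(-53 - 86) = -72*(-1/35810) + 15947/(-139) = 36/17905 + 15947*(-1/139) = 36/17905 - 15947/139 = -285526031/2488795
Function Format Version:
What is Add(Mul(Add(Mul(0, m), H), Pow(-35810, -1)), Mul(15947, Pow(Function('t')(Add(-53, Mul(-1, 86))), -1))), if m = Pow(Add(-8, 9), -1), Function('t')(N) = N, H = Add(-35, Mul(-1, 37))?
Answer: Rational(-285526031, 2488795) ≈ -114.72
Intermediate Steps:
H = -72 (H = Add(-35, -37) = -72)
m = 1 (m = Pow(1, -1) = 1)
Add(Mul(Add(Mul(0, m), H), Pow(-35810, -1)), Mul(15947, Pow(Function('t')(Add(-53, Mul(-1, 86))), -1))) = Add(Mul(Add(Mul(0, 1), -72), Pow(-35810, -1)), Mul(15947, Pow(Add(-53, Mul(-1, 86)), -1))) = Add(Mul(Add(0, -72), Rational(-1, 35810)), Mul(15947, Pow(Add(-53, -86), -1))) = Add(Mul(-72, Rational(-1, 35810)), Mul(15947, Pow(-139, -1))) = Add(Rational(36, 17905), Mul(15947, Rational(-1, 139))) = Add(Rational(36, 17905), Rational(-15947, 139)) = Rational(-285526031, 2488795)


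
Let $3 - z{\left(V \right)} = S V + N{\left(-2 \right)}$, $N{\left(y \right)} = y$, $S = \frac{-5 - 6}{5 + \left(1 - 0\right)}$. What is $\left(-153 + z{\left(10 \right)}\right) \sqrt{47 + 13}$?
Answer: $- \frac{778 \sqrt{15}}{3} \approx -1004.4$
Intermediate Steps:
$S = - \frac{11}{6}$ ($S = - \frac{11}{5 + \left(1 + 0\right)} = - \frac{11}{5 + 1} = - \frac{11}{6} \approx -1.8333$)
$z{\left(V \right)} = 5 + \frac{11 V}{6}$ ($z{\left(V \right)} = 3 - \left(- \frac{11 V}{6} - 2\right) = 3 - \left(-2 - \frac{11 V}{6}\right) = 3 + \left(2 + \frac{11 V}{6}\right) = 5 + \frac{11 V}{6}$)
$\left(-153 + z{\left(10 \right)}\right) \sqrt{47 + 13} = \left(-153 + \left(5 + \frac{11}{6} \cdot 10\right)\right) \sqrt{47 + 13} = \left(-153 + \left(5 + \frac{55}{3}\right)\right) \sqrt{60} = \left(-153 + \frac{70}{3}\right) 2 \sqrt{15} = - \frac{389 \cdot 2 \sqrt{15}}{3} = - \frac{778 \sqrt{15}}{3}$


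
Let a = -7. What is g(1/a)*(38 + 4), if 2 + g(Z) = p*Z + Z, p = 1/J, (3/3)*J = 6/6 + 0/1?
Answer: -96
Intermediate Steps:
J = 1 (J = 6/6 + 0/1 = 6*(⅙) + 0*1 = 1 + 0 = 1)
p = 1 (p = 1/1 = 1)
g(Z) = -2 + 2*Z (g(Z) = -2 + (1*Z + Z) = -2 + (Z + Z) = -2 + 2*Z)
g(1/a)*(38 + 4) = (-2 + 2/(-7))*(38 + 4) = (-2 + 2*(-⅐))*42 = (-2 - 2/7)*42 = -16/7*42 = -96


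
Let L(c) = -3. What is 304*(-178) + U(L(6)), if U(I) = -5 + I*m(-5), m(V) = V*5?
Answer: -54042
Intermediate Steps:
m(V) = 5*V
U(I) = -5 - 25*I (U(I) = -5 + I*(5*(-5)) = -5 + I*(-25) = -5 - 25*I)
304*(-178) + U(L(6)) = 304*(-178) + (-5 - 25*(-3)) = -54112 + (-5 + 75) = -54112 + 70 = -54042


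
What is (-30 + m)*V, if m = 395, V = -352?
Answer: -128480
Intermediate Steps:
(-30 + m)*V = (-30 + 395)*(-352) = 365*(-352) = -128480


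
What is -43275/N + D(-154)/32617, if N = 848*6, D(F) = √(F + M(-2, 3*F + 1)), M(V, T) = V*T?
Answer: -14425/1696 + 16*√3/32617 ≈ -8.5045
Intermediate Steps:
M(V, T) = T*V
D(F) = √(-2 - 5*F) (D(F) = √(F + (3*F + 1)*(-2)) = √(F + (1 + 3*F)*(-2)) = √(F + (-2 - 6*F)) = √(-2 - 5*F))
N = 5088
-43275/N + D(-154)/32617 = -43275/5088 + √(-2 - 5*(-154))/32617 = -43275*1/5088 + √(-2 + 770)*(1/32617) = -14425/1696 + √768*(1/32617) = -14425/1696 + (16*√3)*(1/32617) = -14425/1696 + 16*√3/32617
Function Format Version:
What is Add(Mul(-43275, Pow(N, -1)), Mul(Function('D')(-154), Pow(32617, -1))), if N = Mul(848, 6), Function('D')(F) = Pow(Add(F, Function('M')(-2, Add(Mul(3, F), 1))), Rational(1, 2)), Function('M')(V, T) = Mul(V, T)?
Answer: Add(Rational(-14425, 1696), Mul(Rational(16, 32617), Pow(3, Rational(1, 2)))) ≈ -8.5045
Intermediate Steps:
Function('M')(V, T) = Mul(T, V)
Function('D')(F) = Pow(Add(-2, Mul(-5, F)), Rational(1, 2)) (Function('D')(F) = Pow(Add(F, Mul(Add(Mul(3, F), 1), -2)), Rational(1, 2)) = Pow(Add(F, Mul(Add(1, Mul(3, F)), -2)), Rational(1, 2)) = Pow(Add(F, Add(-2, Mul(-6, F))), Rational(1, 2)) = Pow(Add(-2, Mul(-5, F)), Rational(1, 2)))
N = 5088
Add(Mul(-43275, Pow(N, -1)), Mul(Function('D')(-154), Pow(32617, -1))) = Add(Mul(-43275, Pow(5088, -1)), Mul(Pow(Add(-2, Mul(-5, -154)), Rational(1, 2)), Pow(32617, -1))) = Add(Mul(-43275, Rational(1, 5088)), Mul(Pow(Add(-2, 770), Rational(1, 2)), Rational(1, 32617))) = Add(Rational(-14425, 1696), Mul(Pow(768, Rational(1, 2)), Rational(1, 32617))) = Add(Rational(-14425, 1696), Mul(Mul(16, Pow(3, Rational(1, 2))), Rational(1, 32617))) = Add(Rational(-14425, 1696), Mul(Rational(16, 32617), Pow(3, Rational(1, 2))))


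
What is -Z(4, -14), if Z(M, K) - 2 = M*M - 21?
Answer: 3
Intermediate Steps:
Z(M, K) = -19 + M**2 (Z(M, K) = 2 + (M*M - 21) = 2 + (M**2 - 21) = 2 + (-21 + M**2) = -19 + M**2)
-Z(4, -14) = -(-19 + 4**2) = -(-19 + 16) = -1*(-3) = 3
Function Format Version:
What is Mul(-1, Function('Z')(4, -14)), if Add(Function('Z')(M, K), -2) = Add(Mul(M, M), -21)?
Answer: 3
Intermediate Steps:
Function('Z')(M, K) = Add(-19, Pow(M, 2)) (Function('Z')(M, K) = Add(2, Add(Mul(M, M), -21)) = Add(2, Add(Pow(M, 2), -21)) = Add(2, Add(-21, Pow(M, 2))) = Add(-19, Pow(M, 2)))
Mul(-1, Function('Z')(4, -14)) = Mul(-1, Add(-19, Pow(4, 2))) = Mul(-1, Add(-19, 16)) = Mul(-1, -3) = 3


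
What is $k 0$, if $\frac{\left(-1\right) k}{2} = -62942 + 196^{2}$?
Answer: $0$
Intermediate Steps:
$k = 49052$ ($k = - 2 \left(-62942 + 196^{2}\right) = - 2 \left(-62942 + 38416\right) = \left(-2\right) \left(-24526\right) = 49052$)
$k 0 = 49052 \cdot 0 = 0$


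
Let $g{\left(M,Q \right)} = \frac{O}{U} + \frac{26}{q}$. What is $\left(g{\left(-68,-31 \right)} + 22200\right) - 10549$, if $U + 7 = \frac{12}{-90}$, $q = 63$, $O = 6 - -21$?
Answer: $\frac{78516658}{6741} \approx 11648.0$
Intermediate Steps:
$O = 27$ ($O = 6 + 21 = 27$)
$U = - \frac{107}{15}$ ($U = -7 + \frac{12}{-90} = -7 + 12 \left(- \frac{1}{90}\right) = -7 - \frac{2}{15} = - \frac{107}{15} \approx -7.1333$)
$g{\left(M,Q \right)} = - \frac{22733}{6741}$ ($g{\left(M,Q \right)} = \frac{27}{- \frac{107}{15}} + \frac{26}{63} = 27 \left(- \frac{15}{107}\right) + 26 \cdot \frac{1}{63} = - \frac{405}{107} + \frac{26}{63} = - \frac{22733}{6741}$)
$\left(g{\left(-68,-31 \right)} + 22200\right) - 10549 = \left(- \frac{22733}{6741} + 22200\right) - 10549 = \frac{149627467}{6741} - 10549 = \frac{78516658}{6741}$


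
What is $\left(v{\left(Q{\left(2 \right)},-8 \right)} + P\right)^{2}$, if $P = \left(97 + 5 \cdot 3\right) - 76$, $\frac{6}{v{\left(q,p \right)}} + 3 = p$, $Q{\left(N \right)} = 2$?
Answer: $\frac{152100}{121} \approx 1257.0$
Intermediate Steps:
$v{\left(q,p \right)} = \frac{6}{-3 + p}$
$P = 36$ ($P = \left(97 + 15\right) - 76 = 112 - 76 = 36$)
$\left(v{\left(Q{\left(2 \right)},-8 \right)} + P\right)^{2} = \left(\frac{6}{-3 - 8} + 36\right)^{2} = \left(\frac{6}{-11} + 36\right)^{2} = \left(6 \left(- \frac{1}{11}\right) + 36\right)^{2} = \left(- \frac{6}{11} + 36\right)^{2} = \left(\frac{390}{11}\right)^{2} = \frac{152100}{121}$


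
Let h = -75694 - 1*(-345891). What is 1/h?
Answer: 1/270197 ≈ 3.7010e-6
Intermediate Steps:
h = 270197 (h = -75694 + 345891 = 270197)
1/h = 1/270197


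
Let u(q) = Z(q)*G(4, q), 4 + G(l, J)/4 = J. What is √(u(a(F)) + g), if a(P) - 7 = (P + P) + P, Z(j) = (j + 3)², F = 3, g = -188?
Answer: 2*√4285 ≈ 130.92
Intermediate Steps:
G(l, J) = -16 + 4*J
Z(j) = (3 + j)²
a(P) = 7 + 3*P (a(P) = 7 + ((P + P) + P) = 7 + (2*P + P) = 7 + 3*P)
u(q) = (3 + q)²*(-16 + 4*q)
√(u(a(F)) + g) = √(4*(3 + (7 + 3*3))²*(-4 + (7 + 3*3)) - 188) = √(4*(3 + (7 + 9))²*(-4 + (7 + 9)) - 188) = √(4*(3 + 16)²*(-4 + 16) - 188) = √(4*19²*12 - 188) = √(4*361*12 - 188) = √(17328 - 188) = √17140 = 2*√4285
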